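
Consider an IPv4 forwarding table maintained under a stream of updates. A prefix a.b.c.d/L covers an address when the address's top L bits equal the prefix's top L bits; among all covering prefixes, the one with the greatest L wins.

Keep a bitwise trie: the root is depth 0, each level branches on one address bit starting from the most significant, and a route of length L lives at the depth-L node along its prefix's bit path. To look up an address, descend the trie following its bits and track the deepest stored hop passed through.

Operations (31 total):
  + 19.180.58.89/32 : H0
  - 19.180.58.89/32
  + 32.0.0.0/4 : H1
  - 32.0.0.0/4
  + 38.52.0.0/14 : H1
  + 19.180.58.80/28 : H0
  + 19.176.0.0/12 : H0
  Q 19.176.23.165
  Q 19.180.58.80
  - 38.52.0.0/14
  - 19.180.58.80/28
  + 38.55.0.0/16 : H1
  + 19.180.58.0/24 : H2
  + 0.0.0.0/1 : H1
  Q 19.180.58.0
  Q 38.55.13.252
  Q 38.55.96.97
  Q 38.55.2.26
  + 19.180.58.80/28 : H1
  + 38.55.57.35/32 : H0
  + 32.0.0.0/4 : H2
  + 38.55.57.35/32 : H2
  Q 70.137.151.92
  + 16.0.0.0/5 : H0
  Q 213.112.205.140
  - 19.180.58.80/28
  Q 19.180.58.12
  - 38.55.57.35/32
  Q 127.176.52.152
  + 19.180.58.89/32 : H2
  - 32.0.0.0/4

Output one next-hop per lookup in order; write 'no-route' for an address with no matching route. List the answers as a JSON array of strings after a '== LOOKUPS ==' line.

Apply in order:
  add 19.180.58.89/32 -> H0 at depth 32
  del 19.180.58.89/32 (clear depth 32)
  add 32.0.0.0/4 -> H1 at depth 4
  del 32.0.0.0/4 (clear depth 4)
  add 38.52.0.0/14 -> H1 at depth 14
  add 19.180.58.80/28 -> H0 at depth 28
  add 19.176.0.0/12 -> H0 at depth 12
  ? 19.176.23.165  path d0:-→d1:-→d2:-→d3:-→d4:-→d5:-→d6:-→d7:-→d8:-→d9:-→d10:-→d11:-→d12:H0→d13:-  best=H0
  ? 19.180.58.80  path d0:-→d1:-→d2:-→d3:-→d4:-→d5:-→d6:-→d7:-→d8:-→d9:-→d10:-→d11:-→d12:H0→d13:-→d14:-→d15:-→d16:-→d17:-→d18:-→d19:-→d20:-→d21:-→d22:-→d23:-→d24:-→d25:-→d26:-→d27:-→d28:H0  best=H0
  del 38.52.0.0/14 (clear depth 14)
  del 19.180.58.80/28 (clear depth 28)
  add 38.55.0.0/16 -> H1 at depth 16
  add 19.180.58.0/24 -> H2 at depth 24
  add 0.0.0.0/1 -> H1 at depth 1
  ? 19.180.58.0  path d0:-→d1:H1→d2:-→d3:-→d4:-→d5:-→d6:-→d7:-→d8:-→d9:-→d10:-→d11:-→d12:H0→d13:-→d14:-→d15:-→d16:-→d17:-→d18:-→d19:-→d20:-→d21:-→d22:-→d23:-→d24:H2→d25:-  best=H2
  ? 38.55.13.252  path d0:-→d1:H1→d2:-→d3:-→d4:-→d5:-→d6:-→d7:-→d8:-→d9:-→d10:-→d11:-→d12:-→d13:-→d14:-→d15:-→d16:H1  best=H1
  ? 38.55.96.97  path d0:-→d1:H1→d2:-→d3:-→d4:-→d5:-→d6:-→d7:-→d8:-→d9:-→d10:-→d11:-→d12:-→d13:-→d14:-→d15:-→d16:H1  best=H1
  ? 38.55.2.26  path d0:-→d1:H1→d2:-→d3:-→d4:-→d5:-→d6:-→d7:-→d8:-→d9:-→d10:-→d11:-→d12:-→d13:-→d14:-→d15:-→d16:H1  best=H1
  add 19.180.58.80/28 -> H1 at depth 28
  add 38.55.57.35/32 -> H0 at depth 32
  add 32.0.0.0/4 -> H2 at depth 4
  add 38.55.57.35/32 -> H2 at depth 32
  ? 70.137.151.92  path d0:-→d1:H1  best=H1
  add 16.0.0.0/5 -> H0 at depth 5
  ? 213.112.205.140  path d0:-  best=no-route
  del 19.180.58.80/28 (clear depth 28)
  ? 19.180.58.12  path d0:-→d1:H1→d2:-→d3:-→d4:-→d5:H0→d6:-→d7:-→d8:-→d9:-→d10:-→d11:-→d12:H0→d13:-→d14:-→d15:-→d16:-→d17:-→d18:-→d19:-→d20:-→d21:-→d22:-→d23:-→d24:H2→d25:-  best=H2
  del 38.55.57.35/32 (clear depth 32)
  ? 127.176.52.152  path d0:-→d1:H1  best=H1
  add 19.180.58.89/32 -> H2 at depth 32
  del 32.0.0.0/4 (clear depth 4)

== LOOKUPS ==
["H0","H0","H2","H1","H1","H1","H1","no-route","H2","H1"]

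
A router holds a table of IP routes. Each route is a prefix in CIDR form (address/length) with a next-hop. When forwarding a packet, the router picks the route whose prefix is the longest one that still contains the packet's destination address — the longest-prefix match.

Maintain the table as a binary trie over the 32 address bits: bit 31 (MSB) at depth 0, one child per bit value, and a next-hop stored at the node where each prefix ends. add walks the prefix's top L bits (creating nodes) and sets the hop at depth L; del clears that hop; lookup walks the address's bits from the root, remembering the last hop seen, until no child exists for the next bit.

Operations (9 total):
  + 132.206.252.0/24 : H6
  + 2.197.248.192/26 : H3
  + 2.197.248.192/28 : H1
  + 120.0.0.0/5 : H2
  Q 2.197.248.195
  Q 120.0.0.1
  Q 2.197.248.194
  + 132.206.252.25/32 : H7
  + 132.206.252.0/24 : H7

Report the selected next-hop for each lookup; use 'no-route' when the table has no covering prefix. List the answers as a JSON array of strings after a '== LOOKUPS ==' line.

Process each operation:
  + 132.206.252.0/24 (H6) depth=24
  + 2.197.248.192/26 (H3) depth=26
  + 2.197.248.192/28 (H1) depth=28
  + 120.0.0.0/5 (H2) depth=5
  Q 2.197.248.195: descend 0000001011000101111110001100 ; hops seen [H3,H1] ; pick H1
  Q 120.0.0.1: descend 01111 ; hops seen [H2] ; pick H2
  Q 2.197.248.194: descend 0000001011000101111110001100 ; hops seen [H3,H1] ; pick H1
  + 132.206.252.25/32 (H7) depth=32
  + 132.206.252.0/24 (H7) depth=24

== LOOKUPS ==
["H1","H2","H1"]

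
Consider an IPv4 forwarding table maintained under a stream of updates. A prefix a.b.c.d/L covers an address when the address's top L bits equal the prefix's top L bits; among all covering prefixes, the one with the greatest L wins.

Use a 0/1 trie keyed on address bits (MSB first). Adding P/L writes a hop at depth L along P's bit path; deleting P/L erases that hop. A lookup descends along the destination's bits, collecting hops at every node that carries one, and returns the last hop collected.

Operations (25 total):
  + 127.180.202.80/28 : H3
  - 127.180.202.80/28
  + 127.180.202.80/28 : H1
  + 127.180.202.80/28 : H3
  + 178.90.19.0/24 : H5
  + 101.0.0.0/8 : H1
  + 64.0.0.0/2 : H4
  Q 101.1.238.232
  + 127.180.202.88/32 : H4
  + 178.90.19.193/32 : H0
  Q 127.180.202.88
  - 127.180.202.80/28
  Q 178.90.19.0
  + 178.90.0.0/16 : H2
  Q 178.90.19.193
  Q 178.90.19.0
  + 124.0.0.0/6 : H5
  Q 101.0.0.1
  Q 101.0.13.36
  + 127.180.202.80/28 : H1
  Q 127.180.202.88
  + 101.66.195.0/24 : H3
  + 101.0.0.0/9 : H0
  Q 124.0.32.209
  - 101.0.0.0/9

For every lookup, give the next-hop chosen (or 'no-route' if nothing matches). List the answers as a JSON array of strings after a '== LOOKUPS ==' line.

Trace:
  + 127.180.202.80/28 (H3) depth=28
  - 127.180.202.80/28 clear@28
  + 127.180.202.80/28 (H1) depth=28
  + 127.180.202.80/28 (H3) depth=28
  + 178.90.19.0/24 (H5) depth=24
  + 101.0.0.0/8 (H1) depth=8
  + 64.0.0.0/2 (H4) depth=2
  Q 101.1.238.232: descend 01100101 ; hops seen [H4,H1] ; pick H1
  + 127.180.202.88/32 (H4) depth=32
  + 178.90.19.193/32 (H0) depth=32
  Q 127.180.202.88: descend 01111111101101001100101001011000 ; hops seen [H4,H3,H4] ; pick H4
  - 127.180.202.80/28 clear@28
  Q 178.90.19.0: descend 101100100101101000010011 ; hops seen [H5] ; pick H5
  + 178.90.0.0/16 (H2) depth=16
  Q 178.90.19.193: descend 10110010010110100001001111000001 ; hops seen [H2,H5,H0] ; pick H0
  Q 178.90.19.0: descend 101100100101101000010011 ; hops seen [H2,H5] ; pick H5
  + 124.0.0.0/6 (H5) depth=6
  Q 101.0.0.1: descend 01100101 ; hops seen [H4,H1] ; pick H1
  Q 101.0.13.36: descend 01100101 ; hops seen [H4,H1] ; pick H1
  + 127.180.202.80/28 (H1) depth=28
  Q 127.180.202.88: descend 01111111101101001100101001011000 ; hops seen [H4,H5,H1,H4] ; pick H4
  + 101.66.195.0/24 (H3) depth=24
  + 101.0.0.0/9 (H0) depth=9
  Q 124.0.32.209: descend 011111 ; hops seen [H4,H5] ; pick H5
  - 101.0.0.0/9 clear@9

== LOOKUPS ==
["H1","H4","H5","H0","H5","H1","H1","H4","H5"]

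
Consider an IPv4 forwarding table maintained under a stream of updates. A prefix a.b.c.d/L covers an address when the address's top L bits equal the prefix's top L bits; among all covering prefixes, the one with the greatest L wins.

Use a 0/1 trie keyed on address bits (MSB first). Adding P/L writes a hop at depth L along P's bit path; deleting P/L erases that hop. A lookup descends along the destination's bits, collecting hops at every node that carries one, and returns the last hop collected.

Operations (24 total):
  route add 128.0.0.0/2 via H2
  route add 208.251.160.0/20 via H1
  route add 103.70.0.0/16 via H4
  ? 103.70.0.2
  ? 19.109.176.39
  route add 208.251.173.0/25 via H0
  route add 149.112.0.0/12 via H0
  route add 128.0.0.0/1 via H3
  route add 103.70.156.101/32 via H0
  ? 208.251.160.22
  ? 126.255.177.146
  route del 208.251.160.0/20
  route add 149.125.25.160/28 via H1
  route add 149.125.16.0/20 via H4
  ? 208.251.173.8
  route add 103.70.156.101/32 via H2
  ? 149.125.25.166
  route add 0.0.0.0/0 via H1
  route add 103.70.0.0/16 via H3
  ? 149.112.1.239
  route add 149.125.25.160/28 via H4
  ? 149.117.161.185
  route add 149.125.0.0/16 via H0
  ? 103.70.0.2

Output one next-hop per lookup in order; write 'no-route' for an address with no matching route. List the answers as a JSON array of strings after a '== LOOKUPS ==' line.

Apply in order:
  add 128.0.0.0/2 -> H2 at depth 2
  add 208.251.160.0/20 -> H1 at depth 20
  add 103.70.0.0/16 -> H4 at depth 16
  Q 103.70.0.2: descend 0110011101000110 ; hops seen [H4] ; pick H4
  Q 19.109.176.39: descend 0 ; hops seen [∅] ; pick no-route
  add 208.251.173.0/25 -> H0 at depth 25
  add 149.112.0.0/12 -> H0 at depth 12
  add 128.0.0.0/1 -> H3 at depth 1
  add 103.70.156.101/32 -> H0 at depth 32
  Q 208.251.160.22: descend 11010000111110111010 ; hops seen [H3,H1] ; pick H1
  Q 126.255.177.146: descend 011 ; hops seen [∅] ; pick no-route
  - 208.251.160.0/20 clear@20
  add 149.125.25.160/28 -> H1 at depth 28
  add 149.125.16.0/20 -> H4 at depth 20
  Q 208.251.173.8: descend 1101000011111011101011010 ; hops seen [H3,H0] ; pick H0
  add 103.70.156.101/32 -> H2 at depth 32
  Q 149.125.25.166: descend 1001010101111101000110011010 ; hops seen [H3,H2,H0,H4,H1] ; pick H1
  add 0.0.0.0/0 -> H1 at depth 0
  add 103.70.0.0/16 -> H3 at depth 16
  Q 149.112.1.239: descend 100101010111 ; hops seen [H1,H3,H2,H0] ; pick H0
  add 149.125.25.160/28 -> H4 at depth 28
  Q 149.117.161.185: descend 100101010111 ; hops seen [H1,H3,H2,H0] ; pick H0
  add 149.125.0.0/16 -> H0 at depth 16
  Q 103.70.0.2: descend 0110011101000110 ; hops seen [H1,H3] ; pick H3

== LOOKUPS ==
["H4","no-route","H1","no-route","H0","H1","H0","H0","H3"]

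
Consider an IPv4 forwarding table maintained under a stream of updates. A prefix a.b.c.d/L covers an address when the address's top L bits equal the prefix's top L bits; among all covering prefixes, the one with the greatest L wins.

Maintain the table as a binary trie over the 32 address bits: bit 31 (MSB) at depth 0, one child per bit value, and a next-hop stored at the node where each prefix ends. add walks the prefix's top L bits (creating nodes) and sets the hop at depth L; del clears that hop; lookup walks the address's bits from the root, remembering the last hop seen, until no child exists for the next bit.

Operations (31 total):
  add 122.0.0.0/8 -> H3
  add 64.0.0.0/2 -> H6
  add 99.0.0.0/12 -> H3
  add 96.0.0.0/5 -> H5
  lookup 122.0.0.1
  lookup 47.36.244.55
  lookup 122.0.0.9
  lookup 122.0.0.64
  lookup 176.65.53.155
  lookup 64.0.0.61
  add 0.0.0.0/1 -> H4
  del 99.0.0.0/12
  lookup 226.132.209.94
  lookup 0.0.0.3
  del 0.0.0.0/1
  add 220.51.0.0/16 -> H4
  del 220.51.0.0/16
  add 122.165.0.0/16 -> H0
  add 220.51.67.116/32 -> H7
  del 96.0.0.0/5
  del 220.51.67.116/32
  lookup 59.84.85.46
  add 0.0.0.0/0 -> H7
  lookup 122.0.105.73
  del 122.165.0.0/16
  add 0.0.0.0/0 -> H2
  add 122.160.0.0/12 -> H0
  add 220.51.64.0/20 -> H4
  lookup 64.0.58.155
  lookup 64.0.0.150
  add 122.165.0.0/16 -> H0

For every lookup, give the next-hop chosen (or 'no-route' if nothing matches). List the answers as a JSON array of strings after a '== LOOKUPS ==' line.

Trace:
  + 122.0.0.0/8 (H3) depth=8
  + 64.0.0.0/2 (H6) depth=2
  + 99.0.0.0/12 (H3) depth=12
  + 96.0.0.0/5 (H5) depth=5
  ? 122.0.0.1  path d0:-→d1:-→d2:H6→d3:-→d4:-→d5:-→d6:-→d7:-→d8:H3  best=H3
  ? 47.36.244.55  path d0:-→d1:-  best=no-route
  ? 122.0.0.9  path d0:-→d1:-→d2:H6→d3:-→d4:-→d5:-→d6:-→d7:-→d8:H3  best=H3
  ? 122.0.0.64  path d0:-→d1:-→d2:H6→d3:-→d4:-→d5:-→d6:-→d7:-→d8:H3  best=H3
  ? 176.65.53.155  path d0:-  best=no-route
  ? 64.0.0.61  path d0:-→d1:-→d2:H6  best=H6
  + 0.0.0.0/1 (H4) depth=1
  - 99.0.0.0/12 clear@12
  ? 226.132.209.94  path d0:-  best=no-route
  ? 0.0.0.3  path d0:-→d1:H4  best=H4
  - 0.0.0.0/1 clear@1
  + 220.51.0.0/16 (H4) depth=16
  - 220.51.0.0/16 clear@16
  + 122.165.0.0/16 (H0) depth=16
  + 220.51.67.116/32 (H7) depth=32
  - 96.0.0.0/5 clear@5
  - 220.51.67.116/32 clear@32
  ? 59.84.85.46  path d0:-→d1:-  best=no-route
  + 0.0.0.0/0 (H7) depth=0
  ? 122.0.105.73  path d0:H7→d1:-→d2:H6→d3:-→d4:-→d5:-→d6:-→d7:-→d8:H3  best=H3
  - 122.165.0.0/16 clear@16
  + 0.0.0.0/0 (H2) depth=0
  + 122.160.0.0/12 (H0) depth=12
  + 220.51.64.0/20 (H4) depth=20
  ? 64.0.58.155  path d0:H2→d1:-→d2:H6  best=H6
  ? 64.0.0.150  path d0:H2→d1:-→d2:H6  best=H6
  + 122.165.0.0/16 (H0) depth=16

== LOOKUPS ==
["H3","no-route","H3","H3","no-route","H6","no-route","H4","no-route","H3","H6","H6"]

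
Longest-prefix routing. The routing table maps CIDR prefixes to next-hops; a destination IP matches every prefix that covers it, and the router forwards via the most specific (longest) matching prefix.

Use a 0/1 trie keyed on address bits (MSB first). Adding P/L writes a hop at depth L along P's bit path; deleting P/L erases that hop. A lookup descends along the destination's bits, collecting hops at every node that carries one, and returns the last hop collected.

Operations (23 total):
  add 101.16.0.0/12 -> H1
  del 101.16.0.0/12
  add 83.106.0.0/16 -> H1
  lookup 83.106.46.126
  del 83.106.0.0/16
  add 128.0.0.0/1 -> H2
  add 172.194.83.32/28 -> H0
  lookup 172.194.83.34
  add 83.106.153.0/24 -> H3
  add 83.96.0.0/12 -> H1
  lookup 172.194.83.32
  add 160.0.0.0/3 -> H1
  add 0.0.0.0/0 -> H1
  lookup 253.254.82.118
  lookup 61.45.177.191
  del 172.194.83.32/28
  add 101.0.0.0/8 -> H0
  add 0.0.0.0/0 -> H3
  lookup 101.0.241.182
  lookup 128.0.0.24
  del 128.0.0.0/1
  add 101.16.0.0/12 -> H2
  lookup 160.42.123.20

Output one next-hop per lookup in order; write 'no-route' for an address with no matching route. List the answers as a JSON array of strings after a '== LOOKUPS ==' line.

Process each operation:
  + 101.16.0.0/12 (H1) depth=12
  del 101.16.0.0/12 (clear depth 12)
  + 83.106.0.0/16 (H1) depth=16
  Q 83.106.46.126: descend 0101001101101010 ; hops seen [H1] ; pick H1
  del 83.106.0.0/16 (clear depth 16)
  + 128.0.0.0/1 (H2) depth=1
  + 172.194.83.32/28 (H0) depth=28
  Q 172.194.83.34: descend 1010110011000010010100110010 ; hops seen [H2,H0] ; pick H0
  + 83.106.153.0/24 (H3) depth=24
  + 83.96.0.0/12 (H1) depth=12
  Q 172.194.83.32: descend 1010110011000010010100110010 ; hops seen [H2,H0] ; pick H0
  + 160.0.0.0/3 (H1) depth=3
  + 0.0.0.0/0 (H1) depth=0
  Q 253.254.82.118: descend 1 ; hops seen [H1,H2] ; pick H2
  Q 61.45.177.191: descend 0 ; hops seen [H1] ; pick H1
  del 172.194.83.32/28 (clear depth 28)
  + 101.0.0.0/8 (H0) depth=8
  + 0.0.0.0/0 (H3) depth=0
  Q 101.0.241.182: descend 01100101000 ; hops seen [H3,H0] ; pick H0
  Q 128.0.0.24: descend 10 ; hops seen [H3,H2] ; pick H2
  del 128.0.0.0/1 (clear depth 1)
  + 101.16.0.0/12 (H2) depth=12
  Q 160.42.123.20: descend 1010 ; hops seen [H3,H1] ; pick H1

== LOOKUPS ==
["H1","H0","H0","H2","H1","H0","H2","H1"]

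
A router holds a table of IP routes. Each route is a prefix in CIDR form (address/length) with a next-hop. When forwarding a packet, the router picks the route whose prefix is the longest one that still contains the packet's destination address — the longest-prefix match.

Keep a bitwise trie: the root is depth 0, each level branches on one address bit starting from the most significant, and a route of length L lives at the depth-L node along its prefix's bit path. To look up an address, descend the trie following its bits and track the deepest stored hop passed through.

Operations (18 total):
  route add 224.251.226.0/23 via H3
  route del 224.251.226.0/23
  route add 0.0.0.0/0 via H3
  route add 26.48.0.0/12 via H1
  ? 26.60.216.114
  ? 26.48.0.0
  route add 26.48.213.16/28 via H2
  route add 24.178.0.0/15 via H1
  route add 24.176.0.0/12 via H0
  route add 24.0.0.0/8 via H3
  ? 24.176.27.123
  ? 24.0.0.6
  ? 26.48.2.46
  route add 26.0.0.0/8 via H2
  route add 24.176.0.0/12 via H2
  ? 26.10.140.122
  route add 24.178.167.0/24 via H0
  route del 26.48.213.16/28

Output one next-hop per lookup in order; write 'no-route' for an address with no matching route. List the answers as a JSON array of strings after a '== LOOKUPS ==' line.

Trace:
  + 224.251.226.0/23 (H3) depth=23
  - 224.251.226.0/23 clear@23
  + 0.0.0.0/0 (H3) depth=0
  + 26.48.0.0/12 (H1) depth=12
  ? 26.60.216.114  path d0:H3→d1:-→d2:-→d3:-→d4:-→d5:-→d6:-→d7:-→d8:-→d9:-→d10:-→d11:-→d12:H1  best=H1
  ? 26.48.0.0  path d0:H3→d1:-→d2:-→d3:-→d4:-→d5:-→d6:-→d7:-→d8:-→d9:-→d10:-→d11:-→d12:H1  best=H1
  + 26.48.213.16/28 (H2) depth=28
  + 24.178.0.0/15 (H1) depth=15
  + 24.176.0.0/12 (H0) depth=12
  + 24.0.0.0/8 (H3) depth=8
  ? 24.176.27.123  path d0:H3→d1:-→d2:-→d3:-→d4:-→d5:-→d6:-→d7:-→d8:H3→d9:-→d10:-→d11:-→d12:H0→d13:-→d14:-  best=H0
  ? 24.0.0.6  path d0:H3→d1:-→d2:-→d3:-→d4:-→d5:-→d6:-→d7:-→d8:H3  best=H3
  ? 26.48.2.46  path d0:H3→d1:-→d2:-→d3:-→d4:-→d5:-→d6:-→d7:-→d8:-→d9:-→d10:-→d11:-→d12:H1→d13:-→d14:-→d15:-→d16:-  best=H1
  + 26.0.0.0/8 (H2) depth=8
  + 24.176.0.0/12 (H2) depth=12
  ? 26.10.140.122  path d0:H3→d1:-→d2:-→d3:-→d4:-→d5:-→d6:-→d7:-→d8:H2→d9:-→d10:-  best=H2
  + 24.178.167.0/24 (H0) depth=24
  - 26.48.213.16/28 clear@28

== LOOKUPS ==
["H1","H1","H0","H3","H1","H2"]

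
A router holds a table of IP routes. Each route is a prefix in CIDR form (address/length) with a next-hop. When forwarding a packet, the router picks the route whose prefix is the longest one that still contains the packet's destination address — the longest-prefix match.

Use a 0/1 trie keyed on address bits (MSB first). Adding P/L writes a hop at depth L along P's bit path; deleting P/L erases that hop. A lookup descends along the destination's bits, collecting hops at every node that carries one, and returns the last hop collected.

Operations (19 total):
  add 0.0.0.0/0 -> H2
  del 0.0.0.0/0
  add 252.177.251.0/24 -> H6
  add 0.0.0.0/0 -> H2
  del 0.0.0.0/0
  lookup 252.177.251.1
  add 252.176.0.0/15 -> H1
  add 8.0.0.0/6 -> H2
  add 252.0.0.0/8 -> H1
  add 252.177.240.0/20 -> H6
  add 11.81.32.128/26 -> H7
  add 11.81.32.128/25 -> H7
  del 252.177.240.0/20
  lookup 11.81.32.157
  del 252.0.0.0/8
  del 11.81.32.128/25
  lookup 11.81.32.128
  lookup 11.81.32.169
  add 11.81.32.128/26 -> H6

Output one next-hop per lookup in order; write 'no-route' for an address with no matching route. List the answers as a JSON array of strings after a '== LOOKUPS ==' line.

Apply in order:
  add 0.0.0.0/0 -> H2 at depth 0
  - 0.0.0.0/0 clear@0
  add 252.177.251.0/24 -> H6 at depth 24
  add 0.0.0.0/0 -> H2 at depth 0
  - 0.0.0.0/0 clear@0
  Q 252.177.251.1: descend 111111001011000111111011 ; hops seen [H6] ; pick H6
  add 252.176.0.0/15 -> H1 at depth 15
  add 8.0.0.0/6 -> H2 at depth 6
  add 252.0.0.0/8 -> H1 at depth 8
  add 252.177.240.0/20 -> H6 at depth 20
  add 11.81.32.128/26 -> H7 at depth 26
  add 11.81.32.128/25 -> H7 at depth 25
  - 252.177.240.0/20 clear@20
  Q 11.81.32.157: descend 00001011010100010010000010 ; hops seen [H2,H7,H7] ; pick H7
  - 252.0.0.0/8 clear@8
  - 11.81.32.128/25 clear@25
  Q 11.81.32.128: descend 00001011010100010010000010 ; hops seen [H2,H7] ; pick H7
  Q 11.81.32.169: descend 00001011010100010010000010 ; hops seen [H2,H7] ; pick H7
  add 11.81.32.128/26 -> H6 at depth 26

== LOOKUPS ==
["H6","H7","H7","H7"]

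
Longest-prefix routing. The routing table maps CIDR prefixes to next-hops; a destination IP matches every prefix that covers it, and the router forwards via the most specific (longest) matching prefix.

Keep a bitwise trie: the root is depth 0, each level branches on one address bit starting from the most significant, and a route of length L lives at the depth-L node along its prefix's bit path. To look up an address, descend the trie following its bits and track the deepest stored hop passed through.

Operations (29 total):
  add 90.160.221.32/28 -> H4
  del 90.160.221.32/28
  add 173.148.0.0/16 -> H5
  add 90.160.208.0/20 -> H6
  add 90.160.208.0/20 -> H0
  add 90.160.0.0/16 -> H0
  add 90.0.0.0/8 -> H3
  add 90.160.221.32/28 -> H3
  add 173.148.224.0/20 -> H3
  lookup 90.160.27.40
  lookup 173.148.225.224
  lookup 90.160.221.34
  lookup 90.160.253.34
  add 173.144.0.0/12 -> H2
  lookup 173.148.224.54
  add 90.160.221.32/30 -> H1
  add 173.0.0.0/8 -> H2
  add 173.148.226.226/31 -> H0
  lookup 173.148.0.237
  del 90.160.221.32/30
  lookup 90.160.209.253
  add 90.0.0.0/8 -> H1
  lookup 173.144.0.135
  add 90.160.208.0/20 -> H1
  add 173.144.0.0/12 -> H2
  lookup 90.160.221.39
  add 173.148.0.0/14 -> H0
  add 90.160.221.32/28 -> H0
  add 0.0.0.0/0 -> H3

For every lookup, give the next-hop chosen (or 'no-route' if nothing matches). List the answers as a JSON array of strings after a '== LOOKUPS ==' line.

Trace:
  + 90.160.221.32/28 (H4) depth=28
  del 90.160.221.32/28 (clear depth 28)
  + 173.148.0.0/16 (H5) depth=16
  + 90.160.208.0/20 (H6) depth=20
  + 90.160.208.0/20 (H0) depth=20
  + 90.160.0.0/16 (H0) depth=16
  + 90.0.0.0/8 (H3) depth=8
  + 90.160.221.32/28 (H3) depth=28
  + 173.148.224.0/20 (H3) depth=20
  Q 90.160.27.40: descend 0101101010100000 ; hops seen [H3,H0] ; pick H0
  Q 173.148.225.224: descend 10101101100101001110 ; hops seen [H5,H3] ; pick H3
  Q 90.160.221.34: descend 0101101010100000110111010010 ; hops seen [H3,H0,H0,H3] ; pick H3
  Q 90.160.253.34: descend 010110101010000011 ; hops seen [H3,H0] ; pick H0
  + 173.144.0.0/12 (H2) depth=12
  Q 173.148.224.54: descend 10101101100101001110 ; hops seen [H2,H5,H3] ; pick H3
  + 90.160.221.32/30 (H1) depth=30
  + 173.0.0.0/8 (H2) depth=8
  + 173.148.226.226/31 (H0) depth=31
  Q 173.148.0.237: descend 1010110110010100 ; hops seen [H2,H2,H5] ; pick H5
  del 90.160.221.32/30 (clear depth 30)
  Q 90.160.209.253: descend 01011010101000001101 ; hops seen [H3,H0,H0] ; pick H0
  + 90.0.0.0/8 (H1) depth=8
  Q 173.144.0.135: descend 1010110110010 ; hops seen [H2,H2] ; pick H2
  + 90.160.208.0/20 (H1) depth=20
  + 173.144.0.0/12 (H2) depth=12
  Q 90.160.221.39: descend 01011010101000001101110100100 ; hops seen [H1,H0,H1,H3] ; pick H3
  + 173.148.0.0/14 (H0) depth=14
  + 90.160.221.32/28 (H0) depth=28
  + 0.0.0.0/0 (H3) depth=0

== LOOKUPS ==
["H0","H3","H3","H0","H3","H5","H0","H2","H3"]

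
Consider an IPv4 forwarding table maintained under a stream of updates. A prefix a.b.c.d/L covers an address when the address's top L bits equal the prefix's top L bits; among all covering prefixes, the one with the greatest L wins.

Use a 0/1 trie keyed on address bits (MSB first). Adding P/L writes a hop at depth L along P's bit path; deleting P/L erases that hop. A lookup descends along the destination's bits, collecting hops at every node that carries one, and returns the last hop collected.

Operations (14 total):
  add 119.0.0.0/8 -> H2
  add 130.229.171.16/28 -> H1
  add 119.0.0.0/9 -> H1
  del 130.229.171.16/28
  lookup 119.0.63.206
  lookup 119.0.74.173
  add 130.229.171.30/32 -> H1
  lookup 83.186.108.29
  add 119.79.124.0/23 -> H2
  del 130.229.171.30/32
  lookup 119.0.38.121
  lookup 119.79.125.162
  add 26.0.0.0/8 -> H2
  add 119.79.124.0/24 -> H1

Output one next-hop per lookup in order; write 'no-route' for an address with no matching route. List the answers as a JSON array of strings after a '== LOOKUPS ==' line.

Apply in order:
  add 119.0.0.0/8 -> H2 at depth 8
  add 130.229.171.16/28 -> H1 at depth 28
  add 119.0.0.0/9 -> H1 at depth 9
  - 130.229.171.16/28 clear@28
  lookup 119.0.63.206: bits 011101110 walk d0:-→d1:-→d2:-→d3:-→d4:-→d5:-→d6:-→d7:-→d8:H2→d9:H1 -> H1
  lookup 119.0.74.173: bits 011101110 walk d0:-→d1:-→d2:-→d3:-→d4:-→d5:-→d6:-→d7:-→d8:H2→d9:H1 -> H1
  add 130.229.171.30/32 -> H1 at depth 32
  lookup 83.186.108.29: bits 01 walk d0:-→d1:-→d2:- -> no-route
  add 119.79.124.0/23 -> H2 at depth 23
  - 130.229.171.30/32 clear@32
  lookup 119.0.38.121: bits 011101110 walk d0:-→d1:-→d2:-→d3:-→d4:-→d5:-→d6:-→d7:-→d8:H2→d9:H1 -> H1
  lookup 119.79.125.162: bits 01110111010011110111110 walk d0:-→d1:-→d2:-→d3:-→d4:-→d5:-→d6:-→d7:-→d8:H2→d9:H1→d10:-→d11:-→d12:-→d13:-→d14:-→d15:-→d16:-→d17:-→d18:-→d19:-→d20:-→d21:-→d22:-→d23:H2 -> H2
  add 26.0.0.0/8 -> H2 at depth 8
  add 119.79.124.0/24 -> H1 at depth 24

== LOOKUPS ==
["H1","H1","no-route","H1","H2"]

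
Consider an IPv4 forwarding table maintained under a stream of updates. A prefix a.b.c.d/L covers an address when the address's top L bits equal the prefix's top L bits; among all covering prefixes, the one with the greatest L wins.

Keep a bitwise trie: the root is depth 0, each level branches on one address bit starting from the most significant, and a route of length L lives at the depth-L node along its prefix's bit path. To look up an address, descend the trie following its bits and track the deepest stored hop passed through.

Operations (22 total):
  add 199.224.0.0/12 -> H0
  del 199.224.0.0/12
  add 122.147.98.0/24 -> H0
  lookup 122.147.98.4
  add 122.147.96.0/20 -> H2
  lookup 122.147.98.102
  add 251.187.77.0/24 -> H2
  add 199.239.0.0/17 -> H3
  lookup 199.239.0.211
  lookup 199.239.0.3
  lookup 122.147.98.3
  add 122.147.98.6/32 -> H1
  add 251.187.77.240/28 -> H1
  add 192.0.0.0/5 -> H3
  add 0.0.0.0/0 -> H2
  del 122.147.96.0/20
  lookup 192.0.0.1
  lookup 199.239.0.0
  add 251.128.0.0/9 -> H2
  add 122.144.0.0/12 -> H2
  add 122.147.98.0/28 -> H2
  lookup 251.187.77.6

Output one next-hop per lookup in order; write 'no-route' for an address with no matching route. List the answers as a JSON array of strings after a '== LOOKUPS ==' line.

Process each operation:
  add 199.224.0.0/12 -> H0 at depth 12
  - 199.224.0.0/12 clear@12
  add 122.147.98.0/24 -> H0 at depth 24
  ? 122.147.98.4  path d0:-→d1:-→d2:-→d3:-→d4:-→d5:-→d6:-→d7:-→d8:-→d9:-→d10:-→d11:-→d12:-→d13:-→d14:-→d15:-→d16:-→d17:-→d18:-→d19:-→d20:-→d21:-→d22:-→d23:-→d24:H0  best=H0
  add 122.147.96.0/20 -> H2 at depth 20
  ? 122.147.98.102  path d0:-→d1:-→d2:-→d3:-→d4:-→d5:-→d6:-→d7:-→d8:-→d9:-→d10:-→d11:-→d12:-→d13:-→d14:-→d15:-→d16:-→d17:-→d18:-→d19:-→d20:H2→d21:-→d22:-→d23:-→d24:H0  best=H0
  add 251.187.77.0/24 -> H2 at depth 24
  add 199.239.0.0/17 -> H3 at depth 17
  ? 199.239.0.211  path d0:-→d1:-→d2:-→d3:-→d4:-→d5:-→d6:-→d7:-→d8:-→d9:-→d10:-→d11:-→d12:-→d13:-→d14:-→d15:-→d16:-→d17:H3  best=H3
  ? 199.239.0.3  path d0:-→d1:-→d2:-→d3:-→d4:-→d5:-→d6:-→d7:-→d8:-→d9:-→d10:-→d11:-→d12:-→d13:-→d14:-→d15:-→d16:-→d17:H3  best=H3
  ? 122.147.98.3  path d0:-→d1:-→d2:-→d3:-→d4:-→d5:-→d6:-→d7:-→d8:-→d9:-→d10:-→d11:-→d12:-→d13:-→d14:-→d15:-→d16:-→d17:-→d18:-→d19:-→d20:H2→d21:-→d22:-→d23:-→d24:H0  best=H0
  add 122.147.98.6/32 -> H1 at depth 32
  add 251.187.77.240/28 -> H1 at depth 28
  add 192.0.0.0/5 -> H3 at depth 5
  add 0.0.0.0/0 -> H2 at depth 0
  - 122.147.96.0/20 clear@20
  ? 192.0.0.1  path d0:H2→d1:-→d2:-→d3:-→d4:-→d5:H3  best=H3
  ? 199.239.0.0  path d0:H2→d1:-→d2:-→d3:-→d4:-→d5:H3→d6:-→d7:-→d8:-→d9:-→d10:-→d11:-→d12:-→d13:-→d14:-→d15:-→d16:-→d17:H3  best=H3
  add 251.128.0.0/9 -> H2 at depth 9
  add 122.144.0.0/12 -> H2 at depth 12
  add 122.147.98.0/28 -> H2 at depth 28
  ? 251.187.77.6  path d0:H2→d1:-→d2:-→d3:-→d4:-→d5:-→d6:-→d7:-→d8:-→d9:H2→d10:-→d11:-→d12:-→d13:-→d14:-→d15:-→d16:-→d17:-→d18:-→d19:-→d20:-→d21:-→d22:-→d23:-→d24:H2  best=H2

== LOOKUPS ==
["H0","H0","H3","H3","H0","H3","H3","H2"]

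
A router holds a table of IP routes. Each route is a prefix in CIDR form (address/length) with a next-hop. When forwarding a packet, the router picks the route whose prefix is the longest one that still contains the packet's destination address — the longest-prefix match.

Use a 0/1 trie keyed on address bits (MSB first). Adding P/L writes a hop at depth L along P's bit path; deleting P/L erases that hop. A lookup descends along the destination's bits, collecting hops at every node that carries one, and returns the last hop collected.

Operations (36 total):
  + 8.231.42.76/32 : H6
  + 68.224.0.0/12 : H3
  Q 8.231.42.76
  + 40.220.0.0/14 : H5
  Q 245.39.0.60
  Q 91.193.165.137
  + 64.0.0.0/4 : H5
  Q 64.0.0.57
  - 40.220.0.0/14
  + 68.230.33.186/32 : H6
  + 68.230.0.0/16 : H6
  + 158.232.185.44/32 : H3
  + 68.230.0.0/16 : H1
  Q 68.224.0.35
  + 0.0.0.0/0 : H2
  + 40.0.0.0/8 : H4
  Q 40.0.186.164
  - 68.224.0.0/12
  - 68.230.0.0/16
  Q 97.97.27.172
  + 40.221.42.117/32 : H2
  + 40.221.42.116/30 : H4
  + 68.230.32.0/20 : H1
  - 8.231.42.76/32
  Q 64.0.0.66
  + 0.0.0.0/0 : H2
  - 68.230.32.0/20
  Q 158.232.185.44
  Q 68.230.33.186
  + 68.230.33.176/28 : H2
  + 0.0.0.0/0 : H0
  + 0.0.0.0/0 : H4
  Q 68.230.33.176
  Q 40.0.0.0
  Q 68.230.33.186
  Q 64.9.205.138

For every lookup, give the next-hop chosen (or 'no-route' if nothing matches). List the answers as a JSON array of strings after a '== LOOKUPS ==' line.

Apply in order:
  add 8.231.42.76/32 -> H6 at depth 32
  add 68.224.0.0/12 -> H3 at depth 12
  lookup 8.231.42.76: bits 00001000111001110010101001001100 walk d0:-→d1:-→d2:-→d3:-→d4:-→d5:-→d6:-→d7:-→d8:-→d9:-→d10:-→d11:-→d12:-→d13:-→d14:-→d15:-→d16:-→d17:-→d18:-→d19:-→d20:-→d21:-→d22:-→d23:-→d24:-→d25:-→d26:-→d27:-→d28:-→d29:-→d30:-→d31:-→d32:H6 -> H6
  add 40.220.0.0/14 -> H5 at depth 14
  lookup 245.39.0.60: bits ε walk d0:- -> no-route
  lookup 91.193.165.137: bits 010 walk d0:-→d1:-→d2:-→d3:- -> no-route
  add 64.0.0.0/4 -> H5 at depth 4
  lookup 64.0.0.57: bits 01000 walk d0:-→d1:-→d2:-→d3:-→d4:H5→d5:- -> H5
  - 40.220.0.0/14 clear@14
  add 68.230.33.186/32 -> H6 at depth 32
  add 68.230.0.0/16 -> H6 at depth 16
  add 158.232.185.44/32 -> H3 at depth 32
  add 68.230.0.0/16 -> H1 at depth 16
  lookup 68.224.0.35: bits 0100010011100 walk d0:-→d1:-→d2:-→d3:-→d4:H5→d5:-→d6:-→d7:-→d8:-→d9:-→d10:-→d11:-→d12:H3→d13:- -> H3
  add 0.0.0.0/0 -> H2 at depth 0
  add 40.0.0.0/8 -> H4 at depth 8
  lookup 40.0.186.164: bits 00101000 walk d0:H2→d1:-→d2:-→d3:-→d4:-→d5:-→d6:-→d7:-→d8:H4 -> H4
  - 68.224.0.0/12 clear@12
  - 68.230.0.0/16 clear@16
  lookup 97.97.27.172: bits 01 walk d0:H2→d1:-→d2:- -> H2
  add 40.221.42.117/32 -> H2 at depth 32
  add 40.221.42.116/30 -> H4 at depth 30
  add 68.230.32.0/20 -> H1 at depth 20
  - 8.231.42.76/32 clear@32
  lookup 64.0.0.66: bits 01000 walk d0:H2→d1:-→d2:-→d3:-→d4:H5→d5:- -> H5
  add 0.0.0.0/0 -> H2 at depth 0
  - 68.230.32.0/20 clear@20
  lookup 158.232.185.44: bits 10011110111010001011100100101100 walk d0:H2→d1:-→d2:-→d3:-→d4:-→d5:-→d6:-→d7:-→d8:-→d9:-→d10:-→d11:-→d12:-→d13:-→d14:-→d15:-→d16:-→d17:-→d18:-→d19:-→d20:-→d21:-→d22:-→d23:-→d24:-→d25:-→d26:-→d27:-→d28:-→d29:-→d30:-→d31:-→d32:H3 -> H3
  lookup 68.230.33.186: bits 01000100111001100010000110111010 walk d0:H2→d1:-→d2:-→d3:-→d4:H5→d5:-→d6:-→d7:-→d8:-→d9:-→d10:-→d11:-→d12:-→d13:-→d14:-→d15:-→d16:-→d17:-→d18:-→d19:-→d20:-→d21:-→d22:-→d23:-→d24:-→d25:-→d26:-→d27:-→d28:-→d29:-→d30:-→d31:-→d32:H6 -> H6
  add 68.230.33.176/28 -> H2 at depth 28
  add 0.0.0.0/0 -> H0 at depth 0
  add 0.0.0.0/0 -> H4 at depth 0
  lookup 68.230.33.176: bits 0100010011100110001000011011 walk d0:H4→d1:-→d2:-→d3:-→d4:H5→d5:-→d6:-→d7:-→d8:-→d9:-→d10:-→d11:-→d12:-→d13:-→d14:-→d15:-→d16:-→d17:-→d18:-→d19:-→d20:-→d21:-→d22:-→d23:-→d24:-→d25:-→d26:-→d27:-→d28:H2 -> H2
  lookup 40.0.0.0: bits 00101000 walk d0:H4→d1:-→d2:-→d3:-→d4:-→d5:-→d6:-→d7:-→d8:H4 -> H4
  lookup 68.230.33.186: bits 01000100111001100010000110111010 walk d0:H4→d1:-→d2:-→d3:-→d4:H5→d5:-→d6:-→d7:-→d8:-→d9:-→d10:-→d11:-→d12:-→d13:-→d14:-→d15:-→d16:-→d17:-→d18:-→d19:-→d20:-→d21:-→d22:-→d23:-→d24:-→d25:-→d26:-→d27:-→d28:H2→d29:-→d30:-→d31:-→d32:H6 -> H6
  lookup 64.9.205.138: bits 01000 walk d0:H4→d1:-→d2:-→d3:-→d4:H5→d5:- -> H5

== LOOKUPS ==
["H6","no-route","no-route","H5","H3","H4","H2","H5","H3","H6","H2","H4","H6","H5"]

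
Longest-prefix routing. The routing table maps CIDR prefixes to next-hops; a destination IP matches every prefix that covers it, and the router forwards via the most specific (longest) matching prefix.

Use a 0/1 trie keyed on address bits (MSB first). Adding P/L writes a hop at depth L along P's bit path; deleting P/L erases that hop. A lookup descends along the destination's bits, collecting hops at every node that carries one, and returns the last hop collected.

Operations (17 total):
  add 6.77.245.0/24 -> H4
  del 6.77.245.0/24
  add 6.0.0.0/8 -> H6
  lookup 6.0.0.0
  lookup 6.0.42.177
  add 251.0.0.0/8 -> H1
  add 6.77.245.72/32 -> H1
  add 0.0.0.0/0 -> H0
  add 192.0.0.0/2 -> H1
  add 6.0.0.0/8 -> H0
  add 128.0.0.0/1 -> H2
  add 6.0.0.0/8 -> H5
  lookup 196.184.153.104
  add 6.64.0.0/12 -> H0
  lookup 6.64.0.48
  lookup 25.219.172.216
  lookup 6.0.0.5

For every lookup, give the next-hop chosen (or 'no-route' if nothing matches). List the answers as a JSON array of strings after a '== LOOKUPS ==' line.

Apply in order:
  + 6.77.245.0/24 (H4) depth=24
  - 6.77.245.0/24 clear@24
  + 6.0.0.0/8 (H6) depth=8
  ? 6.0.0.0  path d0:-→d1:-→d2:-→d3:-→d4:-→d5:-→d6:-→d7:-→d8:H6→d9:-  best=H6
  ? 6.0.42.177  path d0:-→d1:-→d2:-→d3:-→d4:-→d5:-→d6:-→d7:-→d8:H6→d9:-  best=H6
  + 251.0.0.0/8 (H1) depth=8
  + 6.77.245.72/32 (H1) depth=32
  + 0.0.0.0/0 (H0) depth=0
  + 192.0.0.0/2 (H1) depth=2
  + 6.0.0.0/8 (H0) depth=8
  + 128.0.0.0/1 (H2) depth=1
  + 6.0.0.0/8 (H5) depth=8
  ? 196.184.153.104  path d0:H0→d1:H2→d2:H1  best=H1
  + 6.64.0.0/12 (H0) depth=12
  ? 6.64.0.48  path d0:H0→d1:-→d2:-→d3:-→d4:-→d5:-→d6:-→d7:-→d8:H5→d9:-→d10:-→d11:-→d12:H0  best=H0
  ? 25.219.172.216  path d0:H0→d1:-→d2:-→d3:-  best=H0
  ? 6.0.0.5  path d0:H0→d1:-→d2:-→d3:-→d4:-→d5:-→d6:-→d7:-→d8:H5→d9:-  best=H5

== LOOKUPS ==
["H6","H6","H1","H0","H0","H5"]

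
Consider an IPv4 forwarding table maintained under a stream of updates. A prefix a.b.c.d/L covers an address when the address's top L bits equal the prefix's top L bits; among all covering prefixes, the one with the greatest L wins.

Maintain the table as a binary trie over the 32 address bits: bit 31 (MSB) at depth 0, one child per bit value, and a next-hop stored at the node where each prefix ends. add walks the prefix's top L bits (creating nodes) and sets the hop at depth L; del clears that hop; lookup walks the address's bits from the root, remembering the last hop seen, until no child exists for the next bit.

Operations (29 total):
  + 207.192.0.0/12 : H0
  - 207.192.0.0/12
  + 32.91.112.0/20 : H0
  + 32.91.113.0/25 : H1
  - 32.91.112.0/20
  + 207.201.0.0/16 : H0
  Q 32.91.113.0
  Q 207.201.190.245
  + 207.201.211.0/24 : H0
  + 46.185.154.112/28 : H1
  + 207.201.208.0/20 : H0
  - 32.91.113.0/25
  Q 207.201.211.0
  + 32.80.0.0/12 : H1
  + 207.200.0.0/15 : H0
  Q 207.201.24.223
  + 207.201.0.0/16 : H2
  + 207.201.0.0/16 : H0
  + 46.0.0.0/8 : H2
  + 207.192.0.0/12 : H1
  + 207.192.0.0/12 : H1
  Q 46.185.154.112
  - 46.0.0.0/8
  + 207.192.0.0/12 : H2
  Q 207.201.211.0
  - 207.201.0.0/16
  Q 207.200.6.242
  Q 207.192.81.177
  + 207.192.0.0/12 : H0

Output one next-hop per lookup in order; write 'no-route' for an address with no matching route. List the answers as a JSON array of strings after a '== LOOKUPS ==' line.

Process each operation:
  add 207.192.0.0/12 -> H0 at depth 12
  - 207.192.0.0/12 clear@12
  add 32.91.112.0/20 -> H0 at depth 20
  add 32.91.113.0/25 -> H1 at depth 25
  - 32.91.112.0/20 clear@20
  add 207.201.0.0/16 -> H0 at depth 16
  ? 32.91.113.0  path d0:-→d1:-→d2:-→d3:-→d4:-→d5:-→d6:-→d7:-→d8:-→d9:-→d10:-→d11:-→d12:-→d13:-→d14:-→d15:-→d16:-→d17:-→d18:-→d19:-→d20:-→d21:-→d22:-→d23:-→d24:-→d25:H1  best=H1
  ? 207.201.190.245  path d0:-→d1:-→d2:-→d3:-→d4:-→d5:-→d6:-→d7:-→d8:-→d9:-→d10:-→d11:-→d12:-→d13:-→d14:-→d15:-→d16:H0  best=H0
  add 207.201.211.0/24 -> H0 at depth 24
  add 46.185.154.112/28 -> H1 at depth 28
  add 207.201.208.0/20 -> H0 at depth 20
  - 32.91.113.0/25 clear@25
  ? 207.201.211.0  path d0:-→d1:-→d2:-→d3:-→d4:-→d5:-→d6:-→d7:-→d8:-→d9:-→d10:-→d11:-→d12:-→d13:-→d14:-→d15:-→d16:H0→d17:-→d18:-→d19:-→d20:H0→d21:-→d22:-→d23:-→d24:H0  best=H0
  add 32.80.0.0/12 -> H1 at depth 12
  add 207.200.0.0/15 -> H0 at depth 15
  ? 207.201.24.223  path d0:-→d1:-→d2:-→d3:-→d4:-→d5:-→d6:-→d7:-→d8:-→d9:-→d10:-→d11:-→d12:-→d13:-→d14:-→d15:H0→d16:H0  best=H0
  add 207.201.0.0/16 -> H2 at depth 16
  add 207.201.0.0/16 -> H0 at depth 16
  add 46.0.0.0/8 -> H2 at depth 8
  add 207.192.0.0/12 -> H1 at depth 12
  add 207.192.0.0/12 -> H1 at depth 12
  ? 46.185.154.112  path d0:-→d1:-→d2:-→d3:-→d4:-→d5:-→d6:-→d7:-→d8:H2→d9:-→d10:-→d11:-→d12:-→d13:-→d14:-→d15:-→d16:-→d17:-→d18:-→d19:-→d20:-→d21:-→d22:-→d23:-→d24:-→d25:-→d26:-→d27:-→d28:H1  best=H1
  - 46.0.0.0/8 clear@8
  add 207.192.0.0/12 -> H2 at depth 12
  ? 207.201.211.0  path d0:-→d1:-→d2:-→d3:-→d4:-→d5:-→d6:-→d7:-→d8:-→d9:-→d10:-→d11:-→d12:H2→d13:-→d14:-→d15:H0→d16:H0→d17:-→d18:-→d19:-→d20:H0→d21:-→d22:-→d23:-→d24:H0  best=H0
  - 207.201.0.0/16 clear@16
  ? 207.200.6.242  path d0:-→d1:-→d2:-→d3:-→d4:-→d5:-→d6:-→d7:-→d8:-→d9:-→d10:-→d11:-→d12:H2→d13:-→d14:-→d15:H0  best=H0
  ? 207.192.81.177  path d0:-→d1:-→d2:-→d3:-→d4:-→d5:-→d6:-→d7:-→d8:-→d9:-→d10:-→d11:-→d12:H2  best=H2
  add 207.192.0.0/12 -> H0 at depth 12

== LOOKUPS ==
["H1","H0","H0","H0","H1","H0","H0","H2"]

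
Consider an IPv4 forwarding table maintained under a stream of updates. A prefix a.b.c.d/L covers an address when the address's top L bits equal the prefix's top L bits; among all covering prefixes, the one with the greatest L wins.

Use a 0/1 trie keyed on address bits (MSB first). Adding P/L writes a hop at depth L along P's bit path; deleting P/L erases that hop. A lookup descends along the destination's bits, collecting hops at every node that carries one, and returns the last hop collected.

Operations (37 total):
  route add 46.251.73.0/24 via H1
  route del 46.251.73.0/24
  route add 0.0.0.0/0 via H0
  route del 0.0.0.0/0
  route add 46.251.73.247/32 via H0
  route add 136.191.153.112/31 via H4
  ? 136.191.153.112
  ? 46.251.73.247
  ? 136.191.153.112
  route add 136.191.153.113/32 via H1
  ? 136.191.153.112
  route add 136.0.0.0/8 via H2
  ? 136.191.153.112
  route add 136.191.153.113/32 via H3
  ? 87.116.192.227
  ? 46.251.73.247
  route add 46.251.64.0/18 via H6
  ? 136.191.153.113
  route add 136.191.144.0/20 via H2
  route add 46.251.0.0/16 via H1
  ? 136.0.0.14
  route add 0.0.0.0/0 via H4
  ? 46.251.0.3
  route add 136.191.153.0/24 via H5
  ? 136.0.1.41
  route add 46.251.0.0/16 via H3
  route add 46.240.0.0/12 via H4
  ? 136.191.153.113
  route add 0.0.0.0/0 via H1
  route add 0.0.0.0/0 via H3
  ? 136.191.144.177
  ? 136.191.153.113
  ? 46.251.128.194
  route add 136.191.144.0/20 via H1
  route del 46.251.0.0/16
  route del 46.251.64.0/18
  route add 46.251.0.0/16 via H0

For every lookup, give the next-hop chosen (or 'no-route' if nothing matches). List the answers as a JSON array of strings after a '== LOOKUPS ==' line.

Process each operation:
  add 46.251.73.0/24 -> H1 at depth 24
  - 46.251.73.0/24 clear@24
  add 0.0.0.0/0 -> H0 at depth 0
  - 0.0.0.0/0 clear@0
  add 46.251.73.247/32 -> H0 at depth 32
  add 136.191.153.112/31 -> H4 at depth 31
  lookup 136.191.153.112: bits 1000100010111111100110010111000 walk d0:-→d1:-→d2:-→d3:-→d4:-→d5:-→d6:-→d7:-→d8:-→d9:-→d10:-→d11:-→d12:-→d13:-→d14:-→d15:-→d16:-→d17:-→d18:-→d19:-→d20:-→d21:-→d22:-→d23:-→d24:-→d25:-→d26:-→d27:-→d28:-→d29:-→d30:-→d31:H4 -> H4
  lookup 46.251.73.247: bits 00101110111110110100100111110111 walk d0:-→d1:-→d2:-→d3:-→d4:-→d5:-→d6:-→d7:-→d8:-→d9:-→d10:-→d11:-→d12:-→d13:-→d14:-→d15:-→d16:-→d17:-→d18:-→d19:-→d20:-→d21:-→d22:-→d23:-→d24:-→d25:-→d26:-→d27:-→d28:-→d29:-→d30:-→d31:-→d32:H0 -> H0
  lookup 136.191.153.112: bits 1000100010111111100110010111000 walk d0:-→d1:-→d2:-→d3:-→d4:-→d5:-→d6:-→d7:-→d8:-→d9:-→d10:-→d11:-→d12:-→d13:-→d14:-→d15:-→d16:-→d17:-→d18:-→d19:-→d20:-→d21:-→d22:-→d23:-→d24:-→d25:-→d26:-→d27:-→d28:-→d29:-→d30:-→d31:H4 -> H4
  add 136.191.153.113/32 -> H1 at depth 32
  lookup 136.191.153.112: bits 1000100010111111100110010111000 walk d0:-→d1:-→d2:-→d3:-→d4:-→d5:-→d6:-→d7:-→d8:-→d9:-→d10:-→d11:-→d12:-→d13:-→d14:-→d15:-→d16:-→d17:-→d18:-→d19:-→d20:-→d21:-→d22:-→d23:-→d24:-→d25:-→d26:-→d27:-→d28:-→d29:-→d30:-→d31:H4 -> H4
  add 136.0.0.0/8 -> H2 at depth 8
  lookup 136.191.153.112: bits 1000100010111111100110010111000 walk d0:-→d1:-→d2:-→d3:-→d4:-→d5:-→d6:-→d7:-→d8:H2→d9:-→d10:-→d11:-→d12:-→d13:-→d14:-→d15:-→d16:-→d17:-→d18:-→d19:-→d20:-→d21:-→d22:-→d23:-→d24:-→d25:-→d26:-→d27:-→d28:-→d29:-→d30:-→d31:H4 -> H4
  add 136.191.153.113/32 -> H3 at depth 32
  lookup 87.116.192.227: bits 0 walk d0:-→d1:- -> no-route
  lookup 46.251.73.247: bits 00101110111110110100100111110111 walk d0:-→d1:-→d2:-→d3:-→d4:-→d5:-→d6:-→d7:-→d8:-→d9:-→d10:-→d11:-→d12:-→d13:-→d14:-→d15:-→d16:-→d17:-→d18:-→d19:-→d20:-→d21:-→d22:-→d23:-→d24:-→d25:-→d26:-→d27:-→d28:-→d29:-→d30:-→d31:-→d32:H0 -> H0
  add 46.251.64.0/18 -> H6 at depth 18
  lookup 136.191.153.113: bits 10001000101111111001100101110001 walk d0:-→d1:-→d2:-→d3:-→d4:-→d5:-→d6:-→d7:-→d8:H2→d9:-→d10:-→d11:-→d12:-→d13:-→d14:-→d15:-→d16:-→d17:-→d18:-→d19:-→d20:-→d21:-→d22:-→d23:-→d24:-→d25:-→d26:-→d27:-→d28:-→d29:-→d30:-→d31:H4→d32:H3 -> H3
  add 136.191.144.0/20 -> H2 at depth 20
  add 46.251.0.0/16 -> H1 at depth 16
  lookup 136.0.0.14: bits 10001000 walk d0:-→d1:-→d2:-→d3:-→d4:-→d5:-→d6:-→d7:-→d8:H2 -> H2
  add 0.0.0.0/0 -> H4 at depth 0
  lookup 46.251.0.3: bits 00101110111110110 walk d0:H4→d1:-→d2:-→d3:-→d4:-→d5:-→d6:-→d7:-→d8:-→d9:-→d10:-→d11:-→d12:-→d13:-→d14:-→d15:-→d16:H1→d17:- -> H1
  add 136.191.153.0/24 -> H5 at depth 24
  lookup 136.0.1.41: bits 10001000 walk d0:H4→d1:-→d2:-→d3:-→d4:-→d5:-→d6:-→d7:-→d8:H2 -> H2
  add 46.251.0.0/16 -> H3 at depth 16
  add 46.240.0.0/12 -> H4 at depth 12
  lookup 136.191.153.113: bits 10001000101111111001100101110001 walk d0:H4→d1:-→d2:-→d3:-→d4:-→d5:-→d6:-→d7:-→d8:H2→d9:-→d10:-→d11:-→d12:-→d13:-→d14:-→d15:-→d16:-→d17:-→d18:-→d19:-→d20:H2→d21:-→d22:-→d23:-→d24:H5→d25:-→d26:-→d27:-→d28:-→d29:-→d30:-→d31:H4→d32:H3 -> H3
  add 0.0.0.0/0 -> H1 at depth 0
  add 0.0.0.0/0 -> H3 at depth 0
  lookup 136.191.144.177: bits 10001000101111111001 walk d0:H3→d1:-→d2:-→d3:-→d4:-→d5:-→d6:-→d7:-→d8:H2→d9:-→d10:-→d11:-→d12:-→d13:-→d14:-→d15:-→d16:-→d17:-→d18:-→d19:-→d20:H2 -> H2
  lookup 136.191.153.113: bits 10001000101111111001100101110001 walk d0:H3→d1:-→d2:-→d3:-→d4:-→d5:-→d6:-→d7:-→d8:H2→d9:-→d10:-→d11:-→d12:-→d13:-→d14:-→d15:-→d16:-→d17:-→d18:-→d19:-→d20:H2→d21:-→d22:-→d23:-→d24:H5→d25:-→d26:-→d27:-→d28:-→d29:-→d30:-→d31:H4→d32:H3 -> H3
  lookup 46.251.128.194: bits 0010111011111011 walk d0:H3→d1:-→d2:-→d3:-→d4:-→d5:-→d6:-→d7:-→d8:-→d9:-→d10:-→d11:-→d12:H4→d13:-→d14:-→d15:-→d16:H3 -> H3
  add 136.191.144.0/20 -> H1 at depth 20
  - 46.251.0.0/16 clear@16
  - 46.251.64.0/18 clear@18
  add 46.251.0.0/16 -> H0 at depth 16

== LOOKUPS ==
["H4","H0","H4","H4","H4","no-route","H0","H3","H2","H1","H2","H3","H2","H3","H3"]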